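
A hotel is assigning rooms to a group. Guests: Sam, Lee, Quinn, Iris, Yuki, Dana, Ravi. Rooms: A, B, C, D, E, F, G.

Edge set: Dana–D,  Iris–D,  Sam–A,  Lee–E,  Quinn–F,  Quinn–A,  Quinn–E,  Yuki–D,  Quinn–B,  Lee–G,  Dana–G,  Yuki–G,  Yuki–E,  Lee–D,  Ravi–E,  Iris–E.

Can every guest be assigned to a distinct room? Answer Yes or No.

No

The set {Lee, Iris, Yuki, Dana, Ravi} has only 3 neighbours ({D, E, G}), so by Hall's theorem at most 5 of the 7 guests can be matched.
Hence no matching covers every guest.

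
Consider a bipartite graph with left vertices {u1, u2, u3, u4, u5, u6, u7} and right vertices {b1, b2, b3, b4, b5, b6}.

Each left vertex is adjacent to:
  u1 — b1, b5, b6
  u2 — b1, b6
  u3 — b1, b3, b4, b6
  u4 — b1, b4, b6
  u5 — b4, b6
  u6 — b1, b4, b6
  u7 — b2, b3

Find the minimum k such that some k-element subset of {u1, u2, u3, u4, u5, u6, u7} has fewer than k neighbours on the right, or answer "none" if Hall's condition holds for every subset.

4

Take S = {u2, u4, u5, u6}. Its neighbourhood is {b1, b4, b6}, so |N(S)| = 3 < |S| = 4.
Every subset of size less than 4 has at least as many neighbours as members, so 4 is the minimum.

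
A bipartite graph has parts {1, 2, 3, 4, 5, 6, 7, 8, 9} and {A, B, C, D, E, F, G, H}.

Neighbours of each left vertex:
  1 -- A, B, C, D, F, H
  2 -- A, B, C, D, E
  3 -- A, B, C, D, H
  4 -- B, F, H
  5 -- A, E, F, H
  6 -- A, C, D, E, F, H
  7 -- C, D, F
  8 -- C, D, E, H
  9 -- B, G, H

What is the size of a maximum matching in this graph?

8

One maximum matching: 1-D, 2-A, 3-C, 4-B, 5-H, 6-E, 7-F, 9-G.
The set {1, 2, 3, 4, 5, 6, 7, 8} has only 7 neighbours ({A, B, C, D, E, F, H}), so by Hall's theorem at most 8 of the 9 left vertices can be matched.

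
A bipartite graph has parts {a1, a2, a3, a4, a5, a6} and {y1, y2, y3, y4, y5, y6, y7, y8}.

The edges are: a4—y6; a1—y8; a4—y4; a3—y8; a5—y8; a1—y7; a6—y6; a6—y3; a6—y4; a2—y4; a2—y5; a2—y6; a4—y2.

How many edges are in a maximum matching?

5

For example, pair a1→y7, a2→y4, a3→y8, a4→y2, a6→y3.
The set {a3, a5} has only 1 neighbour ({y8}), so by Hall's theorem at most 5 of the 6 left vertices can be matched.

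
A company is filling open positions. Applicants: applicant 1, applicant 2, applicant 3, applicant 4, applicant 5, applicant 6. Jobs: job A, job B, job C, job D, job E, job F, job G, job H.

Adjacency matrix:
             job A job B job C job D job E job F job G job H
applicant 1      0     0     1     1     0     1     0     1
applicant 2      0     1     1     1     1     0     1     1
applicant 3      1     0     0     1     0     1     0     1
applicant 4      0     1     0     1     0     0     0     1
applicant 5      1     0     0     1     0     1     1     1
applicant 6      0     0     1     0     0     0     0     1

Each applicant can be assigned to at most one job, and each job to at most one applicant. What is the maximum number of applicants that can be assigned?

6

For example, pair applicant 1–job F, applicant 2–job G, applicant 3–job A, applicant 4–job B, applicant 5–job D, applicant 6–job H.
This saturates every applicant, so 6 is the maximum.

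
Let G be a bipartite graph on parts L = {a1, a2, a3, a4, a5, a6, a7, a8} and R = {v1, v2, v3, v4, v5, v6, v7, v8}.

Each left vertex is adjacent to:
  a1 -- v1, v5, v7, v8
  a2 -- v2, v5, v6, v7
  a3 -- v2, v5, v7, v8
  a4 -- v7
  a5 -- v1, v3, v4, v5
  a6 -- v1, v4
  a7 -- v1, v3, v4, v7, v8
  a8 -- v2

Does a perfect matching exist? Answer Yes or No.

For example, pair a1→v1, a2→v6, a3→v8, a4→v7, a5→v5, a6→v4, a7→v3, a8→v2.
Every left vertex is matched, so this is a perfect matching.

Yes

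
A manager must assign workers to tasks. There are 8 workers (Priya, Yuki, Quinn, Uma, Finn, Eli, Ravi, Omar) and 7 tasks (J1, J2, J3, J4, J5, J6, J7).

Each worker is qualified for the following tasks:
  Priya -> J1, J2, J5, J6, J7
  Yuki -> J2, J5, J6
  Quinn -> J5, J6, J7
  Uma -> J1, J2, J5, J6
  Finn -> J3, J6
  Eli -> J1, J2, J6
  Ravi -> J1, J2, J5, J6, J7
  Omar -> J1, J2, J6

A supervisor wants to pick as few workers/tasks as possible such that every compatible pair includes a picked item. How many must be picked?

6

{Finn, J1, J2, J5, J6, J7} is a vertex cover of size 6: every edge has an endpoint in this set.
No smaller cover exists because Priya–J1, Yuki–J2, Quinn–J7, Uma–J5, Finn–J3, Eli–J6 is a matching of size 6, and a cover must include an endpoint of each of these disjoint edges (König's theorem).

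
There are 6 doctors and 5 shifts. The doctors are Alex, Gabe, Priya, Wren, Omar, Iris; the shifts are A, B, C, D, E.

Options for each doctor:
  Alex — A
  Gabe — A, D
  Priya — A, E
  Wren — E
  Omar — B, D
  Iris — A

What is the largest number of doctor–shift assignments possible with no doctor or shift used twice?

A valid assignment of size 4: Alex–A, Gabe–D, Priya–E, Omar–B.
The set {Alex, Priya, Wren, Iris} has only 2 neighbours ({A, E}), so by Hall's theorem at most 4 of the 6 doctors can be matched.

4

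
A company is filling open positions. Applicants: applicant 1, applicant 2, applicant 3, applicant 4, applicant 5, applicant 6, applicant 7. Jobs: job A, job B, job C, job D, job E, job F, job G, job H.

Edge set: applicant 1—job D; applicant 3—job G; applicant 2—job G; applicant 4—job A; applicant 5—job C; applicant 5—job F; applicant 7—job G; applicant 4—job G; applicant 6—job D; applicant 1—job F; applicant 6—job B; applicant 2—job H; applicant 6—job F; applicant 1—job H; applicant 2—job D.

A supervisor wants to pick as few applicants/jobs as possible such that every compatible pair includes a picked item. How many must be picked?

{applicant 1, applicant 2, applicant 4, applicant 5, applicant 6, job G} is a vertex cover of size 6: every edge has an endpoint in this set.
No smaller cover exists because applicant 1–job H, applicant 2–job D, applicant 3–job G, applicant 4–job A, applicant 5–job C, applicant 6–job F is a matching of size 6, and a cover must include an endpoint of each of these disjoint edges (König's theorem).

6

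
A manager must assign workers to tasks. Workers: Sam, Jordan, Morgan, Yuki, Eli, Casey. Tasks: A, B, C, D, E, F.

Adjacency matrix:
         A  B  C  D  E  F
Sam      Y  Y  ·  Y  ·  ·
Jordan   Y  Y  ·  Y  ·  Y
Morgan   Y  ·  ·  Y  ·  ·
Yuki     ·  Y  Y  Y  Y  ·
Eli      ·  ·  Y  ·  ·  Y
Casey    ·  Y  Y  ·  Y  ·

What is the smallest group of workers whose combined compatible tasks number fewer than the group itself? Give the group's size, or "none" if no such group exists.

A matching saturating every worker exists, for instance Sam→D, Jordan→F, Morgan→A, Yuki→E, Eli→C, Casey→B.
By Hall's marriage theorem, this means |N(S)| ≥ |S| for every subset S, so no violating subset exists.

none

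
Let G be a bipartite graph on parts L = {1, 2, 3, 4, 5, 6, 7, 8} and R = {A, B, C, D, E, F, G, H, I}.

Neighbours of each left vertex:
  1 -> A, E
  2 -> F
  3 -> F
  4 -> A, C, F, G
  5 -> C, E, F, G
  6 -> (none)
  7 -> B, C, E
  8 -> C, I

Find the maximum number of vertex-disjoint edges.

6

A valid assignment of size 6: 1–A, 2–F, 4–G, 5–E, 7–B, 8–C.
The set {2, 3, 6} has only 1 neighbour ({F}), so by Hall's theorem at most 6 of the 8 left vertices can be matched.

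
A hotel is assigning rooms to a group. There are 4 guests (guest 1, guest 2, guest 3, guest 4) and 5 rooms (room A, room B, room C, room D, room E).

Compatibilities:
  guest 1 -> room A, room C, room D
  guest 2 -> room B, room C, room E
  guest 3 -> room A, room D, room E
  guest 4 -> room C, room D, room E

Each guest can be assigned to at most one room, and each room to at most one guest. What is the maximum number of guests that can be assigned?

A valid assignment of size 4: guest 1–room C, guest 2–room B, guest 3–room E, guest 4–room D.
This saturates every guest, so 4 is the maximum.

4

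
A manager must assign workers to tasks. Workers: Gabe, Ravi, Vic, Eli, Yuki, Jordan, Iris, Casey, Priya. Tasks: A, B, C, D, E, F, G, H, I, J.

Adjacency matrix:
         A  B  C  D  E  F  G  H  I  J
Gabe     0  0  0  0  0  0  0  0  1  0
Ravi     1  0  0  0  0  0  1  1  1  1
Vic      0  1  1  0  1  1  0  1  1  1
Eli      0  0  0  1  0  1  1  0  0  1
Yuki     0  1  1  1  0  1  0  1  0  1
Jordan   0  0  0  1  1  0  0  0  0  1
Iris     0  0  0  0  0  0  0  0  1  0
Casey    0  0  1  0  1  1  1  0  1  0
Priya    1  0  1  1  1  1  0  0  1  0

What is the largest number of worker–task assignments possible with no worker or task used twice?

8

For example, pair Gabe-I, Ravi-J, Vic-E, Eli-F, Yuki-H, Jordan-D, Casey-G, Priya-A.
The set {Gabe, Iris} has only 1 neighbour ({I}), so by Hall's theorem at most 8 of the 9 workers can be matched.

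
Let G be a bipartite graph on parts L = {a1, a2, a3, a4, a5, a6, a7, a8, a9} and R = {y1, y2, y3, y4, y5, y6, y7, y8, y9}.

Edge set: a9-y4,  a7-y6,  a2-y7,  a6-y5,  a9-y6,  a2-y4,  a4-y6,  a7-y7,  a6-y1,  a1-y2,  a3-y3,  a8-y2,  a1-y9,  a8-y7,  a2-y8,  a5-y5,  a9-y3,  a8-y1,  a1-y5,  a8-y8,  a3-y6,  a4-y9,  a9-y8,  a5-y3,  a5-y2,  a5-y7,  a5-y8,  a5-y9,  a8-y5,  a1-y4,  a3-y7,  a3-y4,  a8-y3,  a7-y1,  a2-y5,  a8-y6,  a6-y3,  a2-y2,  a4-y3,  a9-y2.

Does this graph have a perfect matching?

For example, pair a1→y2, a2→y4, a3→y3, a4→y9, a5→y8, a6→y5, a7→y1, a8→y7, a9→y6.
All 9 left vertices are covered.

Yes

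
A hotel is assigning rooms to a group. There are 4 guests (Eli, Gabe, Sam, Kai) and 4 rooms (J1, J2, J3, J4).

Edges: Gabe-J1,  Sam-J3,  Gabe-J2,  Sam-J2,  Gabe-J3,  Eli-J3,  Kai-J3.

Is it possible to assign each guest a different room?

No

The set {Eli, Kai} has only 1 neighbour ({J3}), so by Hall's theorem at most 3 of the 4 guests can be matched.
Hence no matching covers every guest.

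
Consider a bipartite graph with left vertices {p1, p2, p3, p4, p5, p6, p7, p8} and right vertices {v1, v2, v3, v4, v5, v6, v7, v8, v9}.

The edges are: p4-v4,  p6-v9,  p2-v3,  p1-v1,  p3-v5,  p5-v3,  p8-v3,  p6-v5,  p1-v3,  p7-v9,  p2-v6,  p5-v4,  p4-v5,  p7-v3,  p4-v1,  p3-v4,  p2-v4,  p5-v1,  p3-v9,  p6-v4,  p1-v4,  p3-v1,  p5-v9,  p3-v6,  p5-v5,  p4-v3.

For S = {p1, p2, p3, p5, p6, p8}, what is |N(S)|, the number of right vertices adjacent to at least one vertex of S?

The union of neighbours of {p1, p2, p3, p5, p6, p8} is {v1, v3, v4, v5, v6, v9}, which has 6 elements.
Since |N(S)| = 6 ≥ |S| = 6, Hall's condition holds for this subset.

6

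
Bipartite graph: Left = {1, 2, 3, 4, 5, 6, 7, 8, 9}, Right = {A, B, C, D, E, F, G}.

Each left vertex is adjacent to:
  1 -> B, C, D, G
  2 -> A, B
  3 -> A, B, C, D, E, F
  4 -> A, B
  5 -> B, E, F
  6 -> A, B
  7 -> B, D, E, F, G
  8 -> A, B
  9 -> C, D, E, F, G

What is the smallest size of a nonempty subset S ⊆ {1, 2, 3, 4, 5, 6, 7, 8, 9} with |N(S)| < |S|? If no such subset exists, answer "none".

Take S = {2, 4, 6}. Its neighbourhood is {A, B}, so |N(S)| = 2 < |S| = 3.
Every subset of size less than 3 has at least as many neighbours as members, so 3 is the minimum.

3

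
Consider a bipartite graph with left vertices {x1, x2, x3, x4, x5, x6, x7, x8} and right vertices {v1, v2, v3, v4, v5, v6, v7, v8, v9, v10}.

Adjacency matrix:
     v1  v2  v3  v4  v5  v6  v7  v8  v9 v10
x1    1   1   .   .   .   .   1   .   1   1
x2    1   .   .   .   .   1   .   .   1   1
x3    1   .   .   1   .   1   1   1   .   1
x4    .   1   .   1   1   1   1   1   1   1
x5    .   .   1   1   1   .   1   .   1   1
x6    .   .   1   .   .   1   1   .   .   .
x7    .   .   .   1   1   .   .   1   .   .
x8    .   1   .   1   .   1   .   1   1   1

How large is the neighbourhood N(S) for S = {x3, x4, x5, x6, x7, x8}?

10

The union of neighbours of {x3, x4, x5, x6, x7, x8} is {v1, v2, v3, v4, v5, v6, v7, v8, v9, v10}, which has 10 elements.
Since |N(S)| = 10 ≥ |S| = 6, Hall's condition holds for this subset.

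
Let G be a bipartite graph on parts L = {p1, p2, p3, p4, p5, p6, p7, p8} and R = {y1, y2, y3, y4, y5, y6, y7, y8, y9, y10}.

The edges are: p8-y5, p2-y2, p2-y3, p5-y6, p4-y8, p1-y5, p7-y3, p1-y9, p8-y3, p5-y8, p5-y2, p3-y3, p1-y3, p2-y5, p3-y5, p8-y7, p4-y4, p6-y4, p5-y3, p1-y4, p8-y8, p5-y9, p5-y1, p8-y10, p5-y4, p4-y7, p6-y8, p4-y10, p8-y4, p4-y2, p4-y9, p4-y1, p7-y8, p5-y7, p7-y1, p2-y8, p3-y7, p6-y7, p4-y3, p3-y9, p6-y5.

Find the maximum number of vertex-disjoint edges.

One maximum matching: p1–y3, p2–y2, p3–y5, p4–y4, p5–y6, p6–y8, p7–y1, p8–y7.
This saturates every left vertex, so 8 is the maximum.

8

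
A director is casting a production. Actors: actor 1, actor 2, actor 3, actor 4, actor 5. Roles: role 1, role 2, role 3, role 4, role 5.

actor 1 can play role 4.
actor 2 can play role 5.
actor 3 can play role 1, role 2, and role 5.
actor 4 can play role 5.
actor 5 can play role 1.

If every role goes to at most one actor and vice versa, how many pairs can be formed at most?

4

One maximum matching: actor 1→role 4, actor 2→role 5, actor 3→role 2, actor 5→role 1.
The set {actor 2, actor 4} has only 1 neighbour ({role 5}), so by Hall's theorem at most 4 of the 5 actors can be matched.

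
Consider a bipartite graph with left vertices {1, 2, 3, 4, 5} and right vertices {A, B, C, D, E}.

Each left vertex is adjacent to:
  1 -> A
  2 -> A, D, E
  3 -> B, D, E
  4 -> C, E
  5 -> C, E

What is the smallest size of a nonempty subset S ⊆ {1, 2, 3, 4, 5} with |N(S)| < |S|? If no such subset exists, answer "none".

A matching saturating every left vertex exists, for instance 1→A, 2→D, 3→B, 4→C, 5→E.
By Hall's marriage theorem, this means |N(S)| ≥ |S| for every subset S, so no violating subset exists.

none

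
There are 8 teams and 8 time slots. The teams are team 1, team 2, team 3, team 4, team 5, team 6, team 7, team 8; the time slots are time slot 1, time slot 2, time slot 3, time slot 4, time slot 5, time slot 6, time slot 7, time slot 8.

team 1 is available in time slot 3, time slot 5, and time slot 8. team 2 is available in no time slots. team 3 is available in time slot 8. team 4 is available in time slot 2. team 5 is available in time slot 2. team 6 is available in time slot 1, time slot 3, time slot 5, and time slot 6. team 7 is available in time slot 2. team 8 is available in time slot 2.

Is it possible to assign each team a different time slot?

No

The set {team 2, team 4, team 5, team 7, team 8} has only 1 neighbour ({time slot 2}), so by Hall's theorem at most 4 of the 8 teams can be matched.
Hence no matching covers every team.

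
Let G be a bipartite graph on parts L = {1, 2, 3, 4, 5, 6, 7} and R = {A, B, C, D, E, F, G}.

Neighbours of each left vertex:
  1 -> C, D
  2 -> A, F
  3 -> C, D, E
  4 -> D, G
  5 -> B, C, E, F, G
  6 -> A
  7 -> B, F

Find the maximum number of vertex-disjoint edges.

For example, pair 1–C, 2–F, 3–E, 4–D, 5–G, 6–A, 7–B.
This saturates every left vertex, so 7 is the maximum.

7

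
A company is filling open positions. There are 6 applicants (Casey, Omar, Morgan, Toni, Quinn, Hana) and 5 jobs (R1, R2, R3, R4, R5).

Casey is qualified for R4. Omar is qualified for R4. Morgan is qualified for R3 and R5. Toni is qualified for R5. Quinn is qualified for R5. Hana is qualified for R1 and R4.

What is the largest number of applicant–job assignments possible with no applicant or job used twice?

4

A valid assignment of size 4: Casey→R4, Morgan→R3, Toni→R5, Hana→R1.
The set {Casey, Omar, Toni, Quinn} has only 2 neighbours ({R4, R5}), so by Hall's theorem at most 4 of the 6 applicants can be matched.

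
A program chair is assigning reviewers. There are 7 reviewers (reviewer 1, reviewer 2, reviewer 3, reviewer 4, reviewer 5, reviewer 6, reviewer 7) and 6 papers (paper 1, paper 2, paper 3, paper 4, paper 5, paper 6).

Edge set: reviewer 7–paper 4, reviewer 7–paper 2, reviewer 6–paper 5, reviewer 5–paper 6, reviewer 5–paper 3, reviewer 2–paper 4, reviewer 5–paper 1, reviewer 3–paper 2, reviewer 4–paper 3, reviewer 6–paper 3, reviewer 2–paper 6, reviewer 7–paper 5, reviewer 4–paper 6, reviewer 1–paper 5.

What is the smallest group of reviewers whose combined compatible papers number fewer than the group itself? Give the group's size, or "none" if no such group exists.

6

Take S = {reviewer 1, reviewer 2, reviewer 3, reviewer 4, reviewer 6, reviewer 7}. Its neighbourhood is {paper 2, paper 3, paper 4, paper 5, paper 6}, so |N(S)| = 5 < |S| = 6.
Every subset of size less than 6 has at least as many neighbours as members, so 6 is the minimum.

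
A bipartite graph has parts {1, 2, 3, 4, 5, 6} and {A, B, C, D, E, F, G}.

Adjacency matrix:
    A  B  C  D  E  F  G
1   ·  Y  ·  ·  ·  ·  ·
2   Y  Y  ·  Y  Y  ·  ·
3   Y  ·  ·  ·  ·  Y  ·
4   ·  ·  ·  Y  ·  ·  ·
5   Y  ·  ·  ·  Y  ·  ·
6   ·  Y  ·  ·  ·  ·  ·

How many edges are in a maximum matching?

For example, pair 1-B, 2-A, 3-F, 4-D, 5-E.
The set {1, 6} has only 1 neighbour ({B}), so by Hall's theorem at most 5 of the 6 left vertices can be matched.

5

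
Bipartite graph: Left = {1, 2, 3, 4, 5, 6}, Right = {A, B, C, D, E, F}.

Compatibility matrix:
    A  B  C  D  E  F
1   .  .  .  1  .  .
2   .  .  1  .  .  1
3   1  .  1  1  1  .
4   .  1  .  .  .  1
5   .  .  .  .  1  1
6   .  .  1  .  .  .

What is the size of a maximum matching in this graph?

6

One maximum matching: 1–D, 2–F, 3–A, 4–B, 5–E, 6–C.
This saturates every left vertex, so 6 is the maximum.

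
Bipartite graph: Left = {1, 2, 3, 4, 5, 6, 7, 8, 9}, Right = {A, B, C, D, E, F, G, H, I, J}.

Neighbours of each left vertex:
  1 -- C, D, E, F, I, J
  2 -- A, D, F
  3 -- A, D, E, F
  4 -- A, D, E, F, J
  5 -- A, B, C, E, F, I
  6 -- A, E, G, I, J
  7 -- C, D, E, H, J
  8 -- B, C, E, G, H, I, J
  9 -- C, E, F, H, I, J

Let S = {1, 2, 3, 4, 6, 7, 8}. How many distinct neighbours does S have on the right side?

The union of neighbours of {1, 2, 3, 4, 6, 7, 8} is {A, B, C, D, E, F, G, H, I, J}, which has 10 elements.
Since |N(S)| = 10 ≥ |S| = 7, Hall's condition holds for this subset.

10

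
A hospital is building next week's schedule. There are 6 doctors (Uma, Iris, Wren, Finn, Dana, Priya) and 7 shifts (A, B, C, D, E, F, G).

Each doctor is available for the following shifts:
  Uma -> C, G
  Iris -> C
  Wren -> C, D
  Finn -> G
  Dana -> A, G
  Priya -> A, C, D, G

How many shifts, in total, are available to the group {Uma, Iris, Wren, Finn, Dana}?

The union of neighbours of {Uma, Iris, Wren, Finn, Dana} is {A, C, D, G}, which has 4 elements.
Since |N(S)| = 4 < |S| = 5, Hall's condition fails for this subset.

4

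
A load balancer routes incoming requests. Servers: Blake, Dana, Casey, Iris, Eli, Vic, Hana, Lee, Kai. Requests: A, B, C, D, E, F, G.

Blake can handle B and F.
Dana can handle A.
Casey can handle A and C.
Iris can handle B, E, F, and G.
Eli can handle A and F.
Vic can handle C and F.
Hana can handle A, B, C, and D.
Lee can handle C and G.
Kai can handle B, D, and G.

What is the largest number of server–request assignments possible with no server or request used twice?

7

A valid assignment of size 7: Blake-B, Dana-A, Casey-C, Iris-E, Eli-F, Hana-D, Lee-G.
The set {Blake, Dana, Casey, Eli, Vic, Hana, Lee, Kai} has only 6 neighbours ({A, B, C, D, F, G}), so by Hall's theorem at most 7 of the 9 servers can be matched.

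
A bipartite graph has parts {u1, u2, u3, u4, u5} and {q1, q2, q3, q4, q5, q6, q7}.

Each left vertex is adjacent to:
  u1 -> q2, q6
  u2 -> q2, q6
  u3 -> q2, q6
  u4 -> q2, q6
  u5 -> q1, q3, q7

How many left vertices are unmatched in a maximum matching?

A valid assignment of size 3: u1-q6, u2-q2, u5-q7.
The set {u1, u2, u3, u4} has only 2 neighbours ({q2, q6}), so by Hall's theorem at most 3 of the 5 left vertices can be matched.
That matches 3 of the 5, leaving 2 unmatched; no matching can do better.

2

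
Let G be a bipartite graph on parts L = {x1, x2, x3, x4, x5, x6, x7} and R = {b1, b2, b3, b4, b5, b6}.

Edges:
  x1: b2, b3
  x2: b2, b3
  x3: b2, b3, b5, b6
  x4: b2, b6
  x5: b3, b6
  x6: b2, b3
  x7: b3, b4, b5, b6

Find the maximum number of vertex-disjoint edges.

5

For example, pair x1-b2, x2-b3, x3-b5, x4-b6, x7-b4.
The set {x1, x2, x4, x5, x6} has only 3 neighbours ({b2, b3, b6}), so by Hall's theorem at most 5 of the 7 left vertices can be matched.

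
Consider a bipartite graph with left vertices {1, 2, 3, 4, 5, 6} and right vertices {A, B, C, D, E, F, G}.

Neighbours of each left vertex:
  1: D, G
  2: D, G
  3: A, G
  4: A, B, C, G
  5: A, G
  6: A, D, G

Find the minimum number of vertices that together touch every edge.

4

{4, A, D, G} is a vertex cover of size 4: every edge has an endpoint in this set.
No smaller cover exists because 1–D, 2–G, 3–A, 4–B is a matching of size 4, and a cover must include an endpoint of each of these disjoint edges (König's theorem).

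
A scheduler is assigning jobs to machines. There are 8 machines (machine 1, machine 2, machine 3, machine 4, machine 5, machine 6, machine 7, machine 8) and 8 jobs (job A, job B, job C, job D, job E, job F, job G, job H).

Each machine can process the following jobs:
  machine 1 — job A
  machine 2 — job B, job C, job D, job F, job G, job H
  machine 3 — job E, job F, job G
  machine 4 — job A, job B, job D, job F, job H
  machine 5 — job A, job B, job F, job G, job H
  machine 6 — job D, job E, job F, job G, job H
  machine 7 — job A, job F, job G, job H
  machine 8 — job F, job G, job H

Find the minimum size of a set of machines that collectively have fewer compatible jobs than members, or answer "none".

A matching saturating every machine exists, for instance machine 1→job A, machine 2→job C, machine 3→job E, machine 4→job B, machine 5→job H, machine 6→job D, machine 7→job F, machine 8→job G.
By Hall's marriage theorem, this means |N(S)| ≥ |S| for every subset S, so no violating subset exists.

none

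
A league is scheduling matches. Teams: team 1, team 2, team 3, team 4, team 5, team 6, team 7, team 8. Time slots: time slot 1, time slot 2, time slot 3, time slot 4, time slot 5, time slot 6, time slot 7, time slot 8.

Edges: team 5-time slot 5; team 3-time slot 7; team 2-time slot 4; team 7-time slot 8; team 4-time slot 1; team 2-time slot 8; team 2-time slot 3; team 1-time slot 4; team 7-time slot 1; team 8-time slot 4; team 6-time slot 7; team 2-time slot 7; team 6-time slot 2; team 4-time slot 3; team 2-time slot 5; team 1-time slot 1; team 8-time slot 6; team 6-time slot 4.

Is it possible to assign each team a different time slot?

One maximum matching: team 1→time slot 1, team 2→time slot 4, team 3→time slot 7, team 4→time slot 3, team 5→time slot 5, team 6→time slot 2, team 7→time slot 8, team 8→time slot 6.
All 8 teams are covered.

Yes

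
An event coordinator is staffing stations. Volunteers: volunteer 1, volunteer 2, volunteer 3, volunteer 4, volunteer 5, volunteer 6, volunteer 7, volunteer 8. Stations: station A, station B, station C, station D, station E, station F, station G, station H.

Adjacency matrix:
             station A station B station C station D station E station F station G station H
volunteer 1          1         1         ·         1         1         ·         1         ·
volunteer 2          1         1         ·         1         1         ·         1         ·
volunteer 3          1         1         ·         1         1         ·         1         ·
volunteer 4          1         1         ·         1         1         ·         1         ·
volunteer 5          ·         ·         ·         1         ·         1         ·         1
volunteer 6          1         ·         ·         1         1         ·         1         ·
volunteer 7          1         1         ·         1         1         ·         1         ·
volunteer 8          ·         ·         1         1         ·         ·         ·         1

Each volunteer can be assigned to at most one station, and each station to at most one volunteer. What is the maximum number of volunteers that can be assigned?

7

One maximum matching: volunteer 1-station E, volunteer 2-station B, volunteer 3-station D, volunteer 4-station G, volunteer 5-station F, volunteer 6-station A, volunteer 8-station H.
The set {volunteer 1, volunteer 2, volunteer 3, volunteer 4, volunteer 6, volunteer 7} has only 5 neighbours ({station A, station B, station D, station E, station G}), so by Hall's theorem at most 7 of the 8 volunteers can be matched.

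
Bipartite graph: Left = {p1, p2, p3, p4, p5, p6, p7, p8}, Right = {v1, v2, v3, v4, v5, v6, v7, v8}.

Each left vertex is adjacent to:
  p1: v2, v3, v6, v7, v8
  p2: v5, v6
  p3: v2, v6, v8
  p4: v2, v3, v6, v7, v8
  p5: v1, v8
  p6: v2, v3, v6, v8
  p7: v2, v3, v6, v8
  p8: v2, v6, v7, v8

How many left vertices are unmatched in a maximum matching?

1

One maximum matching: p1–v7, p2–v5, p3–v8, p4–v3, p5–v1, p6–v6, p7–v2.
The set {p1, p3, p4, p6, p7, p8} has only 5 neighbours ({v2, v3, v6, v7, v8}), so by Hall's theorem at most 7 of the 8 left vertices can be matched.
That matches 7 of the 8, leaving 1 unmatched; no matching can do better.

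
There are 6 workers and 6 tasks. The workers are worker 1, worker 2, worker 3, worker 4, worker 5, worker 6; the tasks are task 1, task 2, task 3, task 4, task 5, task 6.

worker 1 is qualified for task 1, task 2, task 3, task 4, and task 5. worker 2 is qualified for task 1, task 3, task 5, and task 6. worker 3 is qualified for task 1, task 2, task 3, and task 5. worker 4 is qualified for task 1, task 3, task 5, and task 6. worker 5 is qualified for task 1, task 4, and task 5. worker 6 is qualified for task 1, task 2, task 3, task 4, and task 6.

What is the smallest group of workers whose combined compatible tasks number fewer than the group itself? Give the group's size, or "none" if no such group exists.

none

A matching saturating every worker exists, for instance worker 1→task 1, worker 2→task 3, worker 3→task 2, worker 4→task 6, worker 5→task 5, worker 6→task 4.
By Hall's marriage theorem, this means |N(S)| ≥ |S| for every subset S, so no violating subset exists.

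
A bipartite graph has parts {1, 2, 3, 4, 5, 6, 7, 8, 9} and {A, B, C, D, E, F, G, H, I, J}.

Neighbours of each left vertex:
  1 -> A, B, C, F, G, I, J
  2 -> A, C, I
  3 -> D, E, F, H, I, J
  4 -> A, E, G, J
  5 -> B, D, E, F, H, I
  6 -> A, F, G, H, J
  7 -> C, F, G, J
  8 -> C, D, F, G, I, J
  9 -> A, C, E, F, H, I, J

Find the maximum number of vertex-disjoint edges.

One maximum matching: 1-B, 2-I, 3-F, 4-E, 5-H, 6-A, 7-C, 8-G, 9-J.
All 9 left vertices are matched, so no larger matching exists.

9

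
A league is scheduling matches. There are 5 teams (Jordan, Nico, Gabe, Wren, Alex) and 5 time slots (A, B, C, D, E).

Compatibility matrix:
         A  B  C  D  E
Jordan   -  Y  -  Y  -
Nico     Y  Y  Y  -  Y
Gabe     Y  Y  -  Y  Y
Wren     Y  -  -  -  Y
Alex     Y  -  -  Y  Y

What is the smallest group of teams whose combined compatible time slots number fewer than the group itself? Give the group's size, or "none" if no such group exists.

none

A matching saturating every team exists, for instance Jordan→D, Nico→C, Gabe→B, Wren→A, Alex→E.
By Hall's marriage theorem, this means |N(S)| ≥ |S| for every subset S, so no violating subset exists.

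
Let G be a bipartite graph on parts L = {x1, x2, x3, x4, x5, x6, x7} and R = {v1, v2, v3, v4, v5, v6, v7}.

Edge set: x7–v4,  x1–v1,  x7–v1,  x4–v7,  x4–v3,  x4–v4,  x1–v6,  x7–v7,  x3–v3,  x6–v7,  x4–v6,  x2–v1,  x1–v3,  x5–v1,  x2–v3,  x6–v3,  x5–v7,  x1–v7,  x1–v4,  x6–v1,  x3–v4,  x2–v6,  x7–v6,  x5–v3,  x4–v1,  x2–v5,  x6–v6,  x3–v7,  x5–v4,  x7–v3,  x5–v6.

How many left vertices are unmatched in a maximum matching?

1

For example, pair x1-v4, x2-v5, x3-v7, x4-v3, x5-v1, x6-v6.
The set {x1, x3, x4, x5, x6, x7} has only 5 neighbours ({v1, v3, v4, v6, v7}), so by Hall's theorem at most 6 of the 7 left vertices can be matched.
That matches 6 of the 7, leaving 1 unmatched; no matching can do better.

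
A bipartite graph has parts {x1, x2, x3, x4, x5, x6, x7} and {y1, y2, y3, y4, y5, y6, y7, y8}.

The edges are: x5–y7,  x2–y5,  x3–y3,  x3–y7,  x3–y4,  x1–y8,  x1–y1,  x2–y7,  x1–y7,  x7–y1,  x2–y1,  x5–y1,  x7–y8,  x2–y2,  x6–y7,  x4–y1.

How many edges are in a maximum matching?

One maximum matching: x1-y8, x2-y2, x3-y3, x4-y1, x5-y7.
The set {x1, x4, x5, x6, x7} has only 3 neighbours ({y1, y7, y8}), so by Hall's theorem at most 5 of the 7 left vertices can be matched.

5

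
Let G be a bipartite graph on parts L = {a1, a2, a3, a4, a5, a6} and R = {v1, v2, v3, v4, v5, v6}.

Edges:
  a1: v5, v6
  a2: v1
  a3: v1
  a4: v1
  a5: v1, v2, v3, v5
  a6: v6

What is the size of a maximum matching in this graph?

4

A valid assignment of size 4: a1→v5, a2→v1, a5→v2, a6→v6.
The set {a2, a3, a4} has only 1 neighbour ({v1}), so by Hall's theorem at most 4 of the 6 left vertices can be matched.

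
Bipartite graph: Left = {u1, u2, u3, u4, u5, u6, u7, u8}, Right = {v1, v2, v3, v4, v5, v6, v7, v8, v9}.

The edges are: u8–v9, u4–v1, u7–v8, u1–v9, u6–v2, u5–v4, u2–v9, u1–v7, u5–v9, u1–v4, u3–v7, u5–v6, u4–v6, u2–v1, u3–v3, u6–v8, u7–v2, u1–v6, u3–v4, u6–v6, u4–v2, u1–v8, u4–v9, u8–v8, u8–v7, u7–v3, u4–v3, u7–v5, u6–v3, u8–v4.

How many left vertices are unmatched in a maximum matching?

A valid assignment of size 8: u1-v9, u2-v1, u3-v4, u4-v3, u5-v6, u6-v2, u7-v8, u8-v7.
All 8 left vertices are matched, so no larger matching exists.
That matches 8 of the 8, leaving 0 unmatched; no matching can do better.

0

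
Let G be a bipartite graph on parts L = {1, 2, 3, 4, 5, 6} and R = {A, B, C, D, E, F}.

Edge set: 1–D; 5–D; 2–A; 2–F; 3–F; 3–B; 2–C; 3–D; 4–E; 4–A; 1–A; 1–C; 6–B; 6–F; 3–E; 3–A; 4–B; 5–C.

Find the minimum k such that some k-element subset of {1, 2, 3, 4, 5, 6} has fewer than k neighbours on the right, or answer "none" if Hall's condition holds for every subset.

A matching saturating every left vertex exists, for instance 1→D, 2→F, 3→A, 4→E, 5→C, 6→B.
By Hall's marriage theorem, this means |N(S)| ≥ |S| for every subset S, so no violating subset exists.

none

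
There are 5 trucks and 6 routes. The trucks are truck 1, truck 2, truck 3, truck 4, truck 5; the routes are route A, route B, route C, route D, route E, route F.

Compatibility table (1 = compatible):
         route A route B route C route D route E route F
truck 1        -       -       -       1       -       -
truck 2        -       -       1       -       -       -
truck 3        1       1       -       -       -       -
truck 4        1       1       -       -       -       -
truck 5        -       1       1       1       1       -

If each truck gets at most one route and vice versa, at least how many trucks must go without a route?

0

For example, pair truck 1-route D, truck 2-route C, truck 3-route A, truck 4-route B, truck 5-route E.
All 5 trucks are matched, so no larger matching exists.
That matches 5 of the 5, leaving 0 unmatched; no matching can do better.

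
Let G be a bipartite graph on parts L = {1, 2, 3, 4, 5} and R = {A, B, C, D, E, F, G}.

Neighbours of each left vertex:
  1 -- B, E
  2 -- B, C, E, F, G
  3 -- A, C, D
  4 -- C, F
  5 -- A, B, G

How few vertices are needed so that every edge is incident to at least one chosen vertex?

5

The 5 edges 1–E, 2–G, 3–C, 4–F, 5–B form a matching, so any vertex cover needs at least 5 vertices (one per matched edge).
Conversely {1, 2, 3, 4, 5} meets every edge and has exactly 5 vertices, so 5 is optimal.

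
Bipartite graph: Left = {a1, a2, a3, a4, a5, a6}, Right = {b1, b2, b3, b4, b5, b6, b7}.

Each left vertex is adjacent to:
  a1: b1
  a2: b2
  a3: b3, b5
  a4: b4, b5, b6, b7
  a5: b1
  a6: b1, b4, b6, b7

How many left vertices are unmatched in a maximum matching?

1

A valid assignment of size 5: a1-b1, a2-b2, a3-b3, a4-b5, a6-b6.
The set {a1, a5} has only 1 neighbour ({b1}), so by Hall's theorem at most 5 of the 6 left vertices can be matched.
That matches 5 of the 6, leaving 1 unmatched; no matching can do better.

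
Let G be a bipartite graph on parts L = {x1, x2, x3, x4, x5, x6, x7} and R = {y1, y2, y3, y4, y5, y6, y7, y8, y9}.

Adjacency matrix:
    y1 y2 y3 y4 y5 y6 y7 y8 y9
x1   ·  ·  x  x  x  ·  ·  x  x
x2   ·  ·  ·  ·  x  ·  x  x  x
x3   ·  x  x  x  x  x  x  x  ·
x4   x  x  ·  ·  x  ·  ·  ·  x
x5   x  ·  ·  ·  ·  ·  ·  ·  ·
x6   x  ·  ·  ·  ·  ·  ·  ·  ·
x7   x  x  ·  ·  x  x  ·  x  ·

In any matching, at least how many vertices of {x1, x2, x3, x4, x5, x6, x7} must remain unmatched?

For example, pair x1–y3, x2–y8, x3–y7, x4–y2, x5–y1, x7–y6.
The set {x5, x6} has only 1 neighbour ({y1}), so by Hall's theorem at most 6 of the 7 left vertices can be matched.
That matches 6 of the 7, leaving 1 unmatched; no matching can do better.

1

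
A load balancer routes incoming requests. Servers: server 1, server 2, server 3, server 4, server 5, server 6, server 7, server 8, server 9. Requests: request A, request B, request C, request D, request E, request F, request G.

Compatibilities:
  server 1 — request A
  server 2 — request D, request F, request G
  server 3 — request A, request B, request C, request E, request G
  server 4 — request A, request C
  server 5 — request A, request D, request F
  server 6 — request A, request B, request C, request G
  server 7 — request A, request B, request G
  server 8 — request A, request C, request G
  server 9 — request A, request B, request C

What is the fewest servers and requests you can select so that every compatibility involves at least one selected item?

{server 2, server 3, server 5, request A, request B, request C, request G} is a vertex cover of size 7: every edge has an endpoint in this set.
No smaller cover exists because server 1–request A, server 2–request F, server 3–request E, server 4–request C, server 5–request D, server 6–request B, server 7–request G is a matching of size 7, and a cover must include an endpoint of each of these disjoint edges (König's theorem).

7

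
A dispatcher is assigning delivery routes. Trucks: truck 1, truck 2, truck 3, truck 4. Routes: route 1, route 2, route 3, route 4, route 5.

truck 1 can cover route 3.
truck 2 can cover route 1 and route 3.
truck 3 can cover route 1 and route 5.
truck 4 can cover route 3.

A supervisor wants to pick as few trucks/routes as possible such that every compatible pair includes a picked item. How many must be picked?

3

{truck 2, truck 3, route 3} is a vertex cover of size 3: every edge has an endpoint in this set.
No smaller cover exists because truck 1–route 3, truck 2–route 1, truck 3–route 5 is a matching of size 3, and a cover must include an endpoint of each of these disjoint edges (König's theorem).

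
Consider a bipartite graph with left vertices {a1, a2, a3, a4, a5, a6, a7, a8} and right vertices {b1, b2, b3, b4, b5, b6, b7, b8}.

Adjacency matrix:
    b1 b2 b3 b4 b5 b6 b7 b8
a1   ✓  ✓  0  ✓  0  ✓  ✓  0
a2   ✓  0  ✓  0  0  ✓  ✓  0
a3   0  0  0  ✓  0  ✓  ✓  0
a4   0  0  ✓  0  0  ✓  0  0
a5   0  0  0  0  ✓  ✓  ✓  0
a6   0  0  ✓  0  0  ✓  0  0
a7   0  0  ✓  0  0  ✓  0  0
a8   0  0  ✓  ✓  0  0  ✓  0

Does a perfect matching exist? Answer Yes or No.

The set {a4, a6, a7} has only 2 neighbours ({b3, b6}), so by Hall's theorem at most 7 of the 8 left vertices can be matched.
Hence no matching covers every left vertex.

No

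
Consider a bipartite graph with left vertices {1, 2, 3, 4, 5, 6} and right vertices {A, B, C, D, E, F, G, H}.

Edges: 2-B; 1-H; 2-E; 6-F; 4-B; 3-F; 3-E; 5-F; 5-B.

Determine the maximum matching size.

4

A valid assignment of size 4: 1-H, 2-E, 3-F, 4-B.
The set {2, 3, 4, 5, 6} has only 3 neighbours ({B, E, F}), so by Hall's theorem at most 4 of the 6 left vertices can be matched.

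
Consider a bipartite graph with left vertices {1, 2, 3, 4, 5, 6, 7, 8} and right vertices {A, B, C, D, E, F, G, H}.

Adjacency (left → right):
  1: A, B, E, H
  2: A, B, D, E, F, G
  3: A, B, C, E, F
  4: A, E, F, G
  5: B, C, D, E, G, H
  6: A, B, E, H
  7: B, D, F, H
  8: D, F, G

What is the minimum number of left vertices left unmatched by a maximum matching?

0

One maximum matching: 1→H, 2→A, 3→C, 4→E, 5→G, 6→B, 7→D, 8→F.
All 8 left vertices are matched, so no larger matching exists.
That matches 8 of the 8, leaving 0 unmatched; no matching can do better.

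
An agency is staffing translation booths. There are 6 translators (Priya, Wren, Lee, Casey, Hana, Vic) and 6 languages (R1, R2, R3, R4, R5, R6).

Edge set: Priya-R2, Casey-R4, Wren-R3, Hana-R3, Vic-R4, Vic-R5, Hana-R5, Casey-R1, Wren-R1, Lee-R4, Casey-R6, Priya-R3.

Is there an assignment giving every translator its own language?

One maximum matching: Priya→R2, Wren→R1, Lee→R4, Casey→R6, Hana→R3, Vic→R5.
Every translator is matched, so this is a perfect matching.

Yes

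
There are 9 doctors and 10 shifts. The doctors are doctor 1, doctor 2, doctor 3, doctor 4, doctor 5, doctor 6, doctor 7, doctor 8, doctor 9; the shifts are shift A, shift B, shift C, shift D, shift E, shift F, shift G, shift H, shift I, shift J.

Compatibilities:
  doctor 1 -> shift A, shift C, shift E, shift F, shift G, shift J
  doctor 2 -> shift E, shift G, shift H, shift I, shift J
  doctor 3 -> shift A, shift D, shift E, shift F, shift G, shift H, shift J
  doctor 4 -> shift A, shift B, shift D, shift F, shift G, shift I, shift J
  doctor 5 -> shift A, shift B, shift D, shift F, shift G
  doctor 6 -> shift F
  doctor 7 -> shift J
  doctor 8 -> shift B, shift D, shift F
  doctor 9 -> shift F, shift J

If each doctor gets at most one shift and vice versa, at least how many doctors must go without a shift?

One maximum matching: doctor 1→shift C, doctor 2→shift H, doctor 3→shift A, doctor 4→shift I, doctor 5→shift G, doctor 6→shift F, doctor 7→shift J, doctor 8→shift D.
The set {doctor 6, doctor 7, doctor 9} has only 2 neighbours ({shift F, shift J}), so by Hall's theorem at most 8 of the 9 doctors can be matched.
That matches 8 of the 9, leaving 1 unmatched; no matching can do better.

1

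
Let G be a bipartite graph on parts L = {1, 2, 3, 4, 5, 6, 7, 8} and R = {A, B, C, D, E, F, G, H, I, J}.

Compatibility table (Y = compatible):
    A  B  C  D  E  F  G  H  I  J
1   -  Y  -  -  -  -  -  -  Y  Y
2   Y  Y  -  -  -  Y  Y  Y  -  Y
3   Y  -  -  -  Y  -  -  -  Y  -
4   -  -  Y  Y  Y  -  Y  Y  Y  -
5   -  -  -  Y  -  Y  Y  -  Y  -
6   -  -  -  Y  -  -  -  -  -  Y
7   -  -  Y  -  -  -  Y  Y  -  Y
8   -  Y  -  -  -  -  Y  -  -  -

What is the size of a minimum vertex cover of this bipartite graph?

8

A maximum matching has 8 edges (e.g. 1–J, 2–G, 3–I, 4–E, 5–F, 6–D, 7–C, 8–B).
By König's theorem the minimum vertex cover has the same size. One such cover is {1, 2, 3, 4, 5, 6, 7, 8}.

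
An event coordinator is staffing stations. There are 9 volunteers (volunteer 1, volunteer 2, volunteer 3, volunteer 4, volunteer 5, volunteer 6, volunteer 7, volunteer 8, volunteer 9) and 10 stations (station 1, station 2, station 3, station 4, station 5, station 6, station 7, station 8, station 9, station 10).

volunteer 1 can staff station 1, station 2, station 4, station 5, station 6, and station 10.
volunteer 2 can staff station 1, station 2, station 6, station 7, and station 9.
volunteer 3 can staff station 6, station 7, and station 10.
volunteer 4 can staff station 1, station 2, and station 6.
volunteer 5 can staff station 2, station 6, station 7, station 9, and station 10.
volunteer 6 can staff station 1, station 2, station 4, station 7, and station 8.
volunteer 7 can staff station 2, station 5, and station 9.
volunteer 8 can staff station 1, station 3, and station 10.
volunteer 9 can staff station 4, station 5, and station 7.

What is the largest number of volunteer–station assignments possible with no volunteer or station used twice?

For example, pair volunteer 1→station 6, volunteer 2→station 2, volunteer 3→station 10, volunteer 4→station 1, volunteer 5→station 9, volunteer 6→station 8, volunteer 7→station 5, volunteer 8→station 3, volunteer 9→station 7.
This saturates every volunteer, so 9 is the maximum.

9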